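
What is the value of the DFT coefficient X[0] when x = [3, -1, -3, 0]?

X[0] = Σ(n=0 to 3) x[n] · ω_4^0 = Σ x[n]
= (3) + (-1) + (-3) + (0)

X[0] = -1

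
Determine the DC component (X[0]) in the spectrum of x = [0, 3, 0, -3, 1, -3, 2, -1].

X[0] = Σ(n=0 to 7) x[n] · ω_8^0 = Σ x[n]
= (0) + (3) + (0) + (-3) + (1) + (-3) + (2) + (-1)

X[0] = -1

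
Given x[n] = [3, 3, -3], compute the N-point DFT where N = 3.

X[k] = Σ(n=0 to 2) x[n] · ω_3^(nk)
where ω_3 = e^(-2πi/3)

Computing each X[k]:
X[0] = 3
X[1] = 3.0000-5.1962i
X[2] = 3.0000+5.1962i

X = [3, 3.0000-5.1962i, 3.0000+5.1962i]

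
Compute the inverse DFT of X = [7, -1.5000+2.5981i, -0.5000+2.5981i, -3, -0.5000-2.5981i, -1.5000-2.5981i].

x[n] = (1/6) Σ(k=0 to 5) X[k] · e^(2πikn/6)

Computing each x[n]:
x[0] = 0
x[1] = 0
x[2] = 1
x[3] = 2
x[4] = 1
x[5] = 3

x = [0, 0, 1, 2, 1, 3]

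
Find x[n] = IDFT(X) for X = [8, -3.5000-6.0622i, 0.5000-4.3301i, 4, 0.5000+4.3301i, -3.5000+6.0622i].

x[n] = (1/6) Σ(k=0 to 5) X[k] · e^(2πikn/6)

Computing each x[n]:
x[0] = 1
x[1] = 3
x[2] = 3
x[3] = 2
x[4] = 2
x[5] = -3

x = [1, 3, 3, 2, 2, -3]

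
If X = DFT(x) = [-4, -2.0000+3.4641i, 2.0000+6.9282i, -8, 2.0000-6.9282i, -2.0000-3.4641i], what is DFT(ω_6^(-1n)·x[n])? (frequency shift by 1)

Modulation property: DFT(ω_6^(-1n)·x[n]) = X[(k-1) mod 6], so circularly shift X by 1 positions.

X[k-1] = [-2.0000-3.4641i, -4, -2.0000+3.4641i, 2.0000+6.9282i, -8, 2.0000-6.9282i]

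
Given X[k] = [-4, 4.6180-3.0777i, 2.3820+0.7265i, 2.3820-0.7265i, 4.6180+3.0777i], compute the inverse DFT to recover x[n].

x[n] = (1/5) Σ(k=0 to 4) X[k] · e^(2πikn/5)

Computing each x[n]:
x[0] = 2
x[1] = 0
x[2] = -1
x[3] = -3
x[4] = -2

x = [2, 0, -1, -3, -2]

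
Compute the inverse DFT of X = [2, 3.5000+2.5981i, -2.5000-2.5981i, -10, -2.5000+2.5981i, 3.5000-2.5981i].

x[n] = (1/6) Σ(k=0 to 5) X[k] · e^(2πikn/6)

Computing each x[n]:
x[0] = -1
x[1] = 3
x[2] = -3
x[3] = 0
x[4] = 0
x[5] = 3

x = [-1, 3, -3, 0, 0, 3]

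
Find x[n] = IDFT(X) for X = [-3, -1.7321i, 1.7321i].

x[n] = (1/3) Σ(k=0 to 2) X[k] · e^(2πikn/3)

Computing each x[n]:
x[0] = -1
x[1] = 0
x[2] = -2

x = [-1, 0, -2]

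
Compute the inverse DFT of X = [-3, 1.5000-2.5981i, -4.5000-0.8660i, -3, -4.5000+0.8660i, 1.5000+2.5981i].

x[n] = (1/6) Σ(k=0 to 5) X[k] · e^(2πikn/6)

Computing each x[n]:
x[0] = -2
x[1] = 2
x[2] = 0
x[3] = -2
x[4] = -1
x[5] = 0

x = [-2, 2, 0, -2, -1, 0]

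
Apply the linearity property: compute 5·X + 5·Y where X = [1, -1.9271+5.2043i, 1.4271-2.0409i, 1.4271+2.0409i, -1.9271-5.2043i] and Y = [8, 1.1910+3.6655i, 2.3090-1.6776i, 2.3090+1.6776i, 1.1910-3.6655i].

By linearity: DFT(5x + 5y) = 5·DFT(x) + 5·DFT(y)
= 5·[1, -1.9271+5.2043i, 1.4271-2.0409i, 1.4271+2.0409i, -1.9271-5.2043i] + 5·[8, 1.1910+3.6655i, 2.3090-1.6776i, 2.3090+1.6776i, 1.1910-3.6655i]

Computing element-wise:
Z[0] = 5·(1) + 5·(8) = 45
Z[1] = 5·(-1.9271+5.2043i) + 5·(1.1910+3.6655i) = -3.6805+44.3490i
Z[2] = 5·(1.4271-2.0409i) + 5·(2.3090-1.6776i) = 18.6805-18.5925i
Z[3] = 5·(1.4271+2.0409i) + 5·(2.3090+1.6776i) = 18.6805+18.5925i
Z[4] = 5·(-1.9271-5.2043i) + 5·(1.1910-3.6655i) = -3.6805-44.3490i

DFT(5x + 5y) = 5·X + 5·Y = [45, -3.6805+44.3490i, 18.6805-18.5925i, 18.6805+18.5925i, -3.6805-44.3490i]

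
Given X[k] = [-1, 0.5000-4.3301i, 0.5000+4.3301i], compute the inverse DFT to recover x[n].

x[n] = (1/3) Σ(k=0 to 2) X[k] · e^(2πikn/3)

Computing each x[n]:
x[0] = 0
x[1] = 2
x[2] = -3

x = [0, 2, -3]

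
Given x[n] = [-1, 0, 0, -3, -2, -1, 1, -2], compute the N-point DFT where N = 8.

X[k] = Σ(n=0 to 7) x[n] · ω_8^(nk)
where ω_8 = e^(-2πi/8)

Computing each X[k]:
X[0] = -8
X[1] = 2.4142+1.0000i
X[2] = -4-4i
X[3] = -0.4142-1.0000i
X[4] = 4
X[5] = -0.4142+1.0000i
X[6] = -4+4i
X[7] = 2.4142-1.0000i

X = [-8, 2.4142+1.0000i, -4-4i, -0.4142-1.0000i, 4, -0.4142+1.0000i, -4+4i, 2.4142-1.0000i]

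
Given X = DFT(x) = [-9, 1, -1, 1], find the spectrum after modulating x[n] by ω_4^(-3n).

Modulation property: DFT(ω_4^(-3n)·x[n]) = X[(k-3) mod 4], so circularly shift X by 3 positions.

X[k-3] = [1, -1, 1, -9]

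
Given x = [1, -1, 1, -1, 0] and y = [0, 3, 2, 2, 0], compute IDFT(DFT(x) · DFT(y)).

(x ⊛ y)[n] = Σ(m=0 to 4) x[m] · y[(n-m) mod 5]

Computing each output sample:
(x ⊛ y)[0] = 0
(x ⊛ y)[1] = 1
(x ⊛ y)[2] = -1
(x ⊛ y)[3] = 3
(x ⊛ y)[4] = -3

x ⊛ y = [0, 1, -1, 3, -3]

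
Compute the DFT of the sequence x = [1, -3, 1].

X[k] = Σ(n=0 to 2) x[n] · ω_3^(nk)
where ω_3 = e^(-2πi/3)

Computing each X[k]:
X[0] = -1
X[1] = 2.0000+3.4641i
X[2] = 2.0000-3.4641i

X = [-1, 2.0000+3.4641i, 2.0000-3.4641i]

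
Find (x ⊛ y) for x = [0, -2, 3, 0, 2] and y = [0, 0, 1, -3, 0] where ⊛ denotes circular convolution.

(x ⊛ y)[n] = Σ(m=0 to 4) x[m] · y[(n-m) mod 5]

Computing each output sample:
(x ⊛ y)[0] = -9
(x ⊛ y)[1] = 2
(x ⊛ y)[2] = -6
(x ⊛ y)[3] = -2
(x ⊛ y)[4] = 9

x ⊛ y = [-9, 2, -6, -2, 9]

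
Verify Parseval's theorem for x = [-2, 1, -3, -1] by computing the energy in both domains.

Time domain:
Σ|x[n]|² = |-2|² + |1|² + |-3|² + |-1|² = 15.0000

Frequency domain:
(1/4)Σ|X[k]|² = (1/4)(|-5|² + |1-2i|² + |-5|² + |1+2i|²) = (1/4)·60.0000 = 15.0000

Both sides agree, confirming Parseval's theorem.

Σ|x[n]|² = (1/N)Σ|X[k]|² = 15.0000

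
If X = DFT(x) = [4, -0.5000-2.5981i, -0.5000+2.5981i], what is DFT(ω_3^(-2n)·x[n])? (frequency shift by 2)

Modulation property: DFT(ω_3^(-2n)·x[n]) = X[(k-2) mod 3], so circularly shift X by 2 positions.

X[k-2] = [-0.5000-2.5981i, -0.5000+2.5981i, 4]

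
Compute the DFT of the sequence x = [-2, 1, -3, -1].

X[k] = Σ(n=0 to 3) x[n] · ω_4^(nk)
where ω_4 = e^(-2πi/4)

Computing each X[k]:
X[0] = -5
X[1] = 1-2i
X[2] = -5
X[3] = 1+2i

X = [-5, 1-2i, -5, 1+2i]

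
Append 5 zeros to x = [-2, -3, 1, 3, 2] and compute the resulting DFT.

Original 5-point DFT: [1, -5.5451+5.9309i, 0.0451+1.0368i, 0.0451-1.0368i, -5.5451-5.9309i]
Zero-padded 10-point DFT provides frequency interpolation.

DFT_10([x, 0, ...]) = [1, -6.6631-3.2164i, -5.5451+5.9309i, 1.1631+3.3022i, 0.0451+1.0368i, 1, 0.0451-1.0368i, 1.1631-3.3022i, -5.5451-5.9309i, -6.6631+3.2164i]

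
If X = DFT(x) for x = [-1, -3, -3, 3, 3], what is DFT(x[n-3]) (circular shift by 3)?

Time shift by 3: X_shifted[k] = ω_5^(3k) · X[k]
Shifted x = [-3, 3, 3, -1, -3]

DFT(x[n-3]) = [-1, -4.6180-8.0575i, -2.3820+0.2775i, -2.3820-0.2775i, -4.6180+8.0575i]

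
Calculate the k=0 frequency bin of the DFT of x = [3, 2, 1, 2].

X[0] = Σ(n=0 to 3) x[n] · ω_4^0 = Σ x[n]
= (3) + (2) + (1) + (2)

X[0] = 8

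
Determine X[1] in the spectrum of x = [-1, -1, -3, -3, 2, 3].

X[1] = Σ(n=0 to 5) x[n] · ω_6^(1n) where ω_6 = e^(-2πi/6)
= (-1)·ω_6^0 + (-1)·ω_6^1 + (-3)·ω_6^2 + (-3)·ω_6^3 + (2)·ω_6^4 + (3)·ω_6^5

X[1] = 3.5000+7.7942i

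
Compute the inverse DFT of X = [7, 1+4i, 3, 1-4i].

x[n] = (1/4) Σ(k=0 to 3) X[k] · e^(2πikn/4)

Computing each x[n]:
x[0] = 3
x[1] = -1
x[2] = 2
x[3] = 3

x = [3, -1, 2, 3]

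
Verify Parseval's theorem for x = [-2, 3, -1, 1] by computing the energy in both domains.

Time domain:
Σ|x[n]|² = |-2|² + |3|² + |-1|² + |1|² = 15.0000

Frequency domain:
(1/4)Σ|X[k]|² = (1/4)(|1|² + |-1-2i|² + |-7|² + |-1+2i|²) = (1/4)·60.0000 = 15.0000

Both sides agree, confirming Parseval's theorem.

Σ|x[n]|² = (1/N)Σ|X[k]|² = 15.0000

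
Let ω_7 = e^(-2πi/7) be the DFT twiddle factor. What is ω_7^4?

ω_7^4 = e^(-2πi·4/7)
= cos(-2π·4/7) + i·sin(-2π·4/7)
= cos(-8π/7) + i·sin(-8π/7)

ω_7^4 = cos(-8π/7) + i·sin(-8π/7) = -0.9010+0.4339i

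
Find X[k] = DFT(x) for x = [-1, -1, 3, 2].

X[k] = Σ(n=0 to 3) x[n] · ω_4^(nk)
where ω_4 = e^(-2πi/4)

Computing each X[k]:
X[0] = 3
X[1] = -4+3i
X[2] = 1
X[3] = -4-3i

X = [3, -4+3i, 1, -4-3i]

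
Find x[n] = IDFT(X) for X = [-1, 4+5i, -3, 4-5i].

x[n] = (1/4) Σ(k=0 to 3) X[k] · e^(2πikn/4)

Computing each x[n]:
x[0] = 1
x[1] = -2
x[2] = -3
x[3] = 3

x = [1, -2, -3, 3]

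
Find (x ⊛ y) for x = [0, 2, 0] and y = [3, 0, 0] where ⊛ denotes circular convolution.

(x ⊛ y)[n] = Σ(m=0 to 2) x[m] · y[(n-m) mod 3]

Computing each output sample:
(x ⊛ y)[0] = 0
(x ⊛ y)[1] = 6
(x ⊛ y)[2] = 0

x ⊛ y = [0, 6, 0]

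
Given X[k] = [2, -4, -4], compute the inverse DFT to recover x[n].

x[n] = (1/3) Σ(k=0 to 2) X[k] · e^(2πikn/3)

Computing each x[n]:
x[0] = -2
x[1] = 2
x[2] = 2

x = [-2, 2, 2]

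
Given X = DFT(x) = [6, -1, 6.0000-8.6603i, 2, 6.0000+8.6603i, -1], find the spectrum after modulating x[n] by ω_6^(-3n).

Modulation property: DFT(ω_6^(-3n)·x[n]) = X[(k-3) mod 6], so circularly shift X by 3 positions.

X[k-3] = [2, 6.0000+8.6603i, -1, 6, -1, 6.0000-8.6603i]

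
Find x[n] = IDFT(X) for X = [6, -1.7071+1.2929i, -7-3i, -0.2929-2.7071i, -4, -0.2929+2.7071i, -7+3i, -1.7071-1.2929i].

x[n] = (1/8) Σ(k=0 to 7) X[k] · e^(2πikn/8)

Computing each x[n]:
x[0] = -2
x[1] = 2
x[2] = 1
x[3] = 1
x[4] = -1
x[5] = 2
x[6] = 3
x[7] = 0

x = [-2, 2, 1, 1, -1, 2, 3, 0]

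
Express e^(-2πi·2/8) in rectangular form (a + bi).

ω_8^2 = e^(-2πi·2/8)
= cos(-2π·2/8) + i·sin(-2π·2/8)
= cos(-4π/8) + i·sin(-4π/8)

ω_8^2 = cos(-4π/8) + i·sin(-4π/8) = -1i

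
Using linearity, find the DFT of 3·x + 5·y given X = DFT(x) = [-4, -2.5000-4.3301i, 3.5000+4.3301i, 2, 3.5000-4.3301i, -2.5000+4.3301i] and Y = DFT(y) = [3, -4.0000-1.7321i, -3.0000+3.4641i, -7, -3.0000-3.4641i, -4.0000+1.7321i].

By linearity: DFT(3x + 5y) = 3·DFT(x) + 5·DFT(y)
= 3·[-4, -2.5000-4.3301i, 3.5000+4.3301i, 2, 3.5000-4.3301i, -2.5000+4.3301i] + 5·[3, -4.0000-1.7321i, -3.0000+3.4641i, -7, -3.0000-3.4641i, -4.0000+1.7321i]

Computing element-wise:
Z[0] = 3·(-4) + 5·(3) = 3
Z[1] = 3·(-2.5000-4.3301i) + 5·(-4.0000-1.7321i) = -27.5000-21.6508i
Z[2] = 3·(3.5000+4.3301i) + 5·(-3.0000+3.4641i) = -4.5000+30.3108i
Z[3] = 3·(2) + 5·(-7) = -29
Z[4] = 3·(3.5000-4.3301i) + 5·(-3.0000-3.4641i) = -4.5000-30.3108i
Z[5] = 3·(-2.5000+4.3301i) + 5·(-4.0000+1.7321i) = -27.5000+21.6508i

DFT(3x + 5y) = 3·X + 5·Y = [3, -27.5000-21.6508i, -4.5000+30.3108i, -29, -4.5000-30.3108i, -27.5000+21.6508i]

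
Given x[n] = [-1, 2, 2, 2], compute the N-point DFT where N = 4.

X[k] = Σ(n=0 to 3) x[n] · ω_4^(nk)
where ω_4 = e^(-2πi/4)

Computing each X[k]:
X[0] = 5
X[1] = -3
X[2] = -3
X[3] = -3

X = [5, -3, -3, -3]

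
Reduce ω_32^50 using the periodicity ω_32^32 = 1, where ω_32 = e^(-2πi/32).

Since ω_32^32 = 1, powers reduce modulo 32.
50 mod 32 = 18
So ω_32^50 = ω_32^18 = e^(-2πi·18/32)

ω_32^50 = ω_32^18 = -0.9239+0.3827i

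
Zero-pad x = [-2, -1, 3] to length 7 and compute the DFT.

Original 3-point DFT: [0, -3.0000+3.4641i, -3.0000-3.4641i]
Zero-padded 7-point DFT provides frequency interpolation.

DFT_7([x, 0, ...]) = [0, -3.2911-2.1430i, -4.4804+2.2766i, 0.7714+2.7794i, 0.7714-2.7794i, -4.4804-2.2766i, -3.2911+2.1430i]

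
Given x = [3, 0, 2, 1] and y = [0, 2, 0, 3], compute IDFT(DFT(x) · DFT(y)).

(x ⊛ y)[n] = Σ(m=0 to 3) x[m] · y[(n-m) mod 4]

Computing each output sample:
(x ⊛ y)[0] = 2
(x ⊛ y)[1] = 12
(x ⊛ y)[2] = 3
(x ⊛ y)[3] = 13

x ⊛ y = [2, 12, 3, 13]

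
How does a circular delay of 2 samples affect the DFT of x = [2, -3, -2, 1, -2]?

Time shift by 2: X_shifted[k] = ω_5^(2k) · X[k]
Shifted x = [1, -2, 2, -3, -2]

DFT(x[n-2]) = [-4, 0.5729-2.9389i, 3.9271+4.7553i, 3.9271-4.7553i, 0.5729+2.9389i]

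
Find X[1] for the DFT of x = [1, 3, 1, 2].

X[1] = Σ(n=0 to 3) x[n] · ω_4^(1n) where ω_4 = e^(-2πi/4)
= (1)·ω_4^0 + (3)·ω_4^1 + (1)·ω_4^2 + (2)·ω_4^3

X[1] = -1i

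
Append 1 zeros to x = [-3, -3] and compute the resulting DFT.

Original 2-point DFT: [-6, 0]
Zero-padded 3-point DFT provides frequency interpolation.

DFT_3([x, 0, ...]) = [-6, -1.5000+2.5981i, -1.5000-2.5981i]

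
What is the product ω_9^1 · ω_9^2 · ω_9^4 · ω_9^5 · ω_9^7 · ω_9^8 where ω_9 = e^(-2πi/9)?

The primitive 9th roots of unity are ω_9^k for k coprime to 9: k ∈ {1, 2, 4, 5, 7, 8}
Their product equals the constant term of the cyclotomic polynomial Φ_9(x) up to sign.
For n ≥ 3, the product of all primitive nth roots of unity is 1. (For n=1 it is 1; for n=2 it is -1.)

1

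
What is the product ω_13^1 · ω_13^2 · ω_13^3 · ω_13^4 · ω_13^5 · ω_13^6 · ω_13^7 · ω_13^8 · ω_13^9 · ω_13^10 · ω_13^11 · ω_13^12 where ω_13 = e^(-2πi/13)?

The primitive 13th roots of unity are ω_13^k for k coprime to 13: k ∈ {1, 2, 3, 4, 5, 6, 7, 8, 9, 10, 11, 12}
Their product equals the constant term of the cyclotomic polynomial Φ_13(x) up to sign.
For n ≥ 3, the product of all primitive nth roots of unity is 1. (For n=1 it is 1; for n=2 it is -1.)

1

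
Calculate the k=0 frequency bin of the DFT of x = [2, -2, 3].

X[0] = Σ(n=0 to 2) x[n] · ω_3^0 = Σ x[n]
= (2) + (-2) + (3)

X[0] = 3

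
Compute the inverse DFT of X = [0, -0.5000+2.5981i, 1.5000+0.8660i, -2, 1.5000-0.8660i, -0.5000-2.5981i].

x[n] = (1/6) Σ(k=0 to 5) X[k] · e^(2πikn/6)

Computing each x[n]:
x[0] = 0
x[1] = -1
x[2] = -1
x[3] = 1
x[4] = 0
x[5] = 1

x = [0, -1, -1, 1, 0, 1]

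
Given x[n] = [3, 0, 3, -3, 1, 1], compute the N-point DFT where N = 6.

X[k] = Σ(n=0 to 5) x[n] · ω_6^(nk)
where ω_6 = e^(-2πi/6)

Computing each X[k]:
X[0] = 5
X[1] = 4.5000-0.8660i
X[2] = -2.5000+2.5981i
X[3] = 9
X[4] = -2.5000-2.5981i
X[5] = 4.5000+0.8660i

X = [5, 4.5000-0.8660i, -2.5000+2.5981i, 9, -2.5000-2.5981i, 4.5000+0.8660i]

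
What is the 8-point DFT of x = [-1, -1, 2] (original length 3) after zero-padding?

Original 3-point DFT: [0, -1.5000+2.5981i, -1.5000-2.5981i]
Zero-padded 8-point DFT provides frequency interpolation.

DFT_8([x, 0, ...]) = [0, -1.7071-1.2929i, -3+1i, -0.2929+2.7071i, 2, -0.2929-2.7071i, -3-1i, -1.7071+1.2929i]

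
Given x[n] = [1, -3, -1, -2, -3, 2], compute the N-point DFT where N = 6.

X[k] = Σ(n=0 to 5) x[n] · ω_6^(nk)
where ω_6 = e^(-2πi/6)

Computing each X[k]:
X[0] = -6
X[1] = 4.5000+2.5981i
X[2] = 1.5000+6.0622i
X[3] = 0
X[4] = 1.5000-6.0622i
X[5] = 4.5000-2.5981i

X = [-6, 4.5000+2.5981i, 1.5000+6.0622i, 0, 1.5000-6.0622i, 4.5000-2.5981i]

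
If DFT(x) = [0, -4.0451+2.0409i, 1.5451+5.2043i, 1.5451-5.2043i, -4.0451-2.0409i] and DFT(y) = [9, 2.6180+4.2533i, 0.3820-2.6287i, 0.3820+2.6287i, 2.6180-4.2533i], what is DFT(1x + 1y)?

By linearity: DFT(1x + 1y) = 1·DFT(x) + 1·DFT(y)
= 1·[0, -4.0451+2.0409i, 1.5451+5.2043i, 1.5451-5.2043i, -4.0451-2.0409i] + 1·[9, 2.6180+4.2533i, 0.3820-2.6287i, 0.3820+2.6287i, 2.6180-4.2533i]

Computing element-wise:
Z[0] = 1·(0) + 1·(9) = 9
Z[1] = 1·(-4.0451+2.0409i) + 1·(2.6180+4.2533i) = -1.4271+6.2942i
Z[2] = 1·(1.5451+5.2043i) + 1·(0.3820-2.6287i) = 1.9271+2.5756i
Z[3] = 1·(1.5451-5.2043i) + 1·(0.3820+2.6287i) = 1.9271-2.5756i
Z[4] = 1·(-4.0451-2.0409i) + 1·(2.6180-4.2533i) = -1.4271-6.2942i

DFT(1x + 1y) = 1·X + 1·Y = [9, -1.4271+6.2942i, 1.9271+2.5756i, 1.9271-2.5756i, -1.4271-6.2942i]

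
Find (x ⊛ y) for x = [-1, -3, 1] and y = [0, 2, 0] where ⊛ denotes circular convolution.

(x ⊛ y)[n] = Σ(m=0 to 2) x[m] · y[(n-m) mod 3]

Computing each output sample:
(x ⊛ y)[0] = 2
(x ⊛ y)[1] = -2
(x ⊛ y)[2] = -6

x ⊛ y = [2, -2, -6]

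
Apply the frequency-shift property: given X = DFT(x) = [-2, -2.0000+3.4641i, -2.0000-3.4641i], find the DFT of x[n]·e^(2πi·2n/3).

Modulation property: DFT(ω_3^(-2n)·x[n]) = X[(k-2) mod 3], so circularly shift X by 2 positions.

X[k-2] = [-2.0000+3.4641i, -2.0000-3.4641i, -2]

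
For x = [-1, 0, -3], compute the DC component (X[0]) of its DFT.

X[0] = Σ(n=0 to 2) x[n] · ω_3^0 = Σ x[n]
= (-1) + (0) + (-3)

X[0] = -4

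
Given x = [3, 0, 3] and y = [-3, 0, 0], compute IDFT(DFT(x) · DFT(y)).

(x ⊛ y)[n] = Σ(m=0 to 2) x[m] · y[(n-m) mod 3]

Computing each output sample:
(x ⊛ y)[0] = -9
(x ⊛ y)[1] = 0
(x ⊛ y)[2] = -9

x ⊛ y = [-9, 0, -9]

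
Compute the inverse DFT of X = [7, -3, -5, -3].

x[n] = (1/4) Σ(k=0 to 3) X[k] · e^(2πikn/4)

Computing each x[n]:
x[0] = -1
x[1] = 3
x[2] = 2
x[3] = 3

x = [-1, 3, 2, 3]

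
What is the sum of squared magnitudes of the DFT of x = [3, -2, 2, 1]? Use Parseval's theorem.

Parseval: Σ|x[n]|² = (1/N)Σ|X[k]|², so Σ|X[k]|² = N·Σ|x[n]|² = 4·18.0000

Σ|X[k]|² = N·Σ|x[n]|² = 4·18.0000 = 72.0000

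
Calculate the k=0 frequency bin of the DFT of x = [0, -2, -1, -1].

X[0] = Σ(n=0 to 3) x[n] · ω_4^0 = Σ x[n]
= (0) + (-2) + (-1) + (-1)

X[0] = -4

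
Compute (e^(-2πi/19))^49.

Since ω_19^19 = 1, powers reduce modulo 19.
49 mod 19 = 11
So ω_19^49 = ω_19^11 = e^(-2πi·11/19)

ω_19^49 = ω_19^11 = -0.8795+0.4759i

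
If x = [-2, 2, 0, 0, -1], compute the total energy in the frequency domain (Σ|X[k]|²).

Parseval: Σ|x[n]|² = (1/N)Σ|X[k]|², so Σ|X[k]|² = N·Σ|x[n]|² = 5·9.0000

Σ|X[k]|² = N·Σ|x[n]|² = 5·9.0000 = 45.0000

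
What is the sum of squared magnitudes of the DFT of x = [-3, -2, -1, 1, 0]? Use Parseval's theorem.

Parseval: Σ|x[n]|² = (1/N)Σ|X[k]|², so Σ|X[k]|² = N·Σ|x[n]|² = 5·15.0000

Σ|X[k]|² = N·Σ|x[n]|² = 5·15.0000 = 75.0000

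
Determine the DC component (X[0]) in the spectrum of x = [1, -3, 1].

X[0] = Σ(n=0 to 2) x[n] · ω_3^0 = Σ x[n]
= (1) + (-3) + (1)

X[0] = -1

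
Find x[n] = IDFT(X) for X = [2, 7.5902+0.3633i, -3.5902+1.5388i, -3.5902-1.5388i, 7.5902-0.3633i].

x[n] = (1/5) Σ(k=0 to 4) X[k] · e^(2πikn/5)

Computing each x[n]:
x[0] = 2
x[1] = 2
x[2] = -2
x[3] = -3
x[4] = 3

x = [2, 2, -2, -3, 3]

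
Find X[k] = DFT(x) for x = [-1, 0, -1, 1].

X[k] = Σ(n=0 to 3) x[n] · ω_4^(nk)
where ω_4 = e^(-2πi/4)

Computing each X[k]:
X[0] = -1
X[1] = 1i
X[2] = -3
X[3] = -1i

X = [-1, 1i, -3, -1i]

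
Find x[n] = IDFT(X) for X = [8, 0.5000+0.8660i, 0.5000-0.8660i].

x[n] = (1/3) Σ(k=0 to 2) X[k] · e^(2πikn/3)

Computing each x[n]:
x[0] = 3
x[1] = 2
x[2] = 3

x = [3, 2, 3]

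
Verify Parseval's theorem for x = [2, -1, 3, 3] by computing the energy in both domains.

Time domain:
Σ|x[n]|² = |2|² + |-1|² + |3|² + |3|² = 23.0000

Frequency domain:
(1/4)Σ|X[k]|² = (1/4)(|7|² + |-1+4i|² + |3|² + |-1-4i|²) = (1/4)·92.0000 = 23.0000

Both sides agree, confirming Parseval's theorem.

Σ|x[n]|² = (1/N)Σ|X[k]|² = 23.0000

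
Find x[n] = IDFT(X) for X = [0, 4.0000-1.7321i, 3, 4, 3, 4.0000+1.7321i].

x[n] = (1/6) Σ(k=0 to 5) X[k] · e^(2πikn/6)

Computing each x[n]:
x[0] = 3
x[1] = 0
x[2] = 0
x[3] = -1
x[4] = -1
x[5] = -1

x = [3, 0, 0, -1, -1, -1]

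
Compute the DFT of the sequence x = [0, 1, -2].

X[k] = Σ(n=0 to 2) x[n] · ω_3^(nk)
where ω_3 = e^(-2πi/3)

Computing each X[k]:
X[0] = -1
X[1] = 0.5000-2.5981i
X[2] = 0.5000+2.5981i

X = [-1, 0.5000-2.5981i, 0.5000+2.5981i]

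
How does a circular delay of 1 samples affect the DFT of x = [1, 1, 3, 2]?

Time shift by 1: X_shifted[k] = ω_4^(1k) · X[k]
Shifted x = [2, 1, 1, 3]

DFT(x[n-1]) = [7, 1+2i, -1, 1-2i]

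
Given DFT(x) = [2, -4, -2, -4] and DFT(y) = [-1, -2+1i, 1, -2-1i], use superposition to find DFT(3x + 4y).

By linearity: DFT(3x + 4y) = 3·DFT(x) + 4·DFT(y)
= 3·[2, -4, -2, -4] + 4·[-1, -2+1i, 1, -2-1i]

Computing element-wise:
Z[0] = 3·(2) + 4·(-1) = 2
Z[1] = 3·(-4) + 4·(-2+1i) = -20+4i
Z[2] = 3·(-2) + 4·(1) = -2
Z[3] = 3·(-4) + 4·(-2-1i) = -20-4i

DFT(3x + 4y) = 3·X + 4·Y = [2, -20+4i, -2, -20-4i]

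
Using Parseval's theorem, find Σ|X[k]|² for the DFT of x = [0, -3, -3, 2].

Parseval: Σ|x[n]|² = (1/N)Σ|X[k]|², so Σ|X[k]|² = N·Σ|x[n]|² = 4·22.0000

Σ|X[k]|² = N·Σ|x[n]|² = 4·22.0000 = 88.0000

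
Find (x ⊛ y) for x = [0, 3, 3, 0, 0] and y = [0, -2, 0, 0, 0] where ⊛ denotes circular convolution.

(x ⊛ y)[n] = Σ(m=0 to 4) x[m] · y[(n-m) mod 5]

Computing each output sample:
(x ⊛ y)[0] = 0
(x ⊛ y)[1] = 0
(x ⊛ y)[2] = -6
(x ⊛ y)[3] = -6
(x ⊛ y)[4] = 0

x ⊛ y = [0, 0, -6, -6, 0]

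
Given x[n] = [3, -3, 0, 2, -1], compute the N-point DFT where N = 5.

X[k] = Σ(n=0 to 4) x[n] · ω_5^(nk)
where ω_5 = e^(-2πi/5)

Computing each X[k]:
X[0] = 1
X[1] = 0.1459+3.0777i
X[2] = 6.8541-0.7265i
X[3] = 6.8541+0.7265i
X[4] = 0.1459-3.0777i

X = [1, 0.1459+3.0777i, 6.8541-0.7265i, 6.8541+0.7265i, 0.1459-3.0777i]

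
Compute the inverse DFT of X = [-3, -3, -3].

x[n] = (1/3) Σ(k=0 to 2) X[k] · e^(2πikn/3)

Computing each x[n]:
x[0] = -3
x[1] = 0
x[2] = 0

x = [-3, 0, 0]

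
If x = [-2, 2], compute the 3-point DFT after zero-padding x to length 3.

Original 2-point DFT: [0, -4]
Zero-padded 3-point DFT provides frequency interpolation.

DFT_3([x, 0, ...]) = [0, -3.0000-1.7321i, -3.0000+1.7321i]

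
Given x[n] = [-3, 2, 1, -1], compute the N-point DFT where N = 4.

X[k] = Σ(n=0 to 3) x[n] · ω_4^(nk)
where ω_4 = e^(-2πi/4)

Computing each X[k]:
X[0] = -1
X[1] = -4-3i
X[2] = -3
X[3] = -4+3i

X = [-1, -4-3i, -3, -4+3i]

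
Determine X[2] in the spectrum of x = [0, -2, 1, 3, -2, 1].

X[2] = Σ(n=0 to 5) x[n] · ω_6^(2n) where ω_6 = e^(-2πi/6)
= (0)·ω_6^0 + (-2)·ω_6^2 + (1)·ω_6^4 + (3)·ω_6^6 + (-2)·ω_6^8 + (1)·ω_6^10

X[2] = 4.0000+5.1962i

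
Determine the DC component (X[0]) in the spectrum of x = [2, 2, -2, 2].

X[0] = Σ(n=0 to 3) x[n] · ω_4^0 = Σ x[n]
= (2) + (2) + (-2) + (2)

X[0] = 4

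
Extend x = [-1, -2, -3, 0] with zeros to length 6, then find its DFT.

Original 4-point DFT: [-6, 2+2i, -2, 2-2i]
Zero-padded 6-point DFT provides frequency interpolation.

DFT_6([x, 0, ...]) = [-6, -0.5000+4.3301i, 1.5000-0.8660i, -2, 1.5000+0.8660i, -0.5000-4.3301i]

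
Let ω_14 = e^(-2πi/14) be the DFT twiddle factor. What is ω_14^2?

ω_14^2 = e^(-2πi·2/14)
= cos(-2π·2/14) + i·sin(-2π·2/14)
= cos(-4π/14) + i·sin(-4π/14)

ω_14^2 = cos(-4π/14) + i·sin(-4π/14) = 0.6235-0.7818i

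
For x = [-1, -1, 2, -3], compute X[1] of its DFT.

X[1] = Σ(n=0 to 3) x[n] · ω_4^(1n) where ω_4 = e^(-2πi/4)
= (-1)·ω_4^0 + (-1)·ω_4^1 + (2)·ω_4^2 + (-3)·ω_4^3

X[1] = -3-2i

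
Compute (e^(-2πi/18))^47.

Since ω_18^18 = 1, powers reduce modulo 18.
47 mod 18 = 11
So ω_18^47 = ω_18^11 = e^(-2πi·11/18)

ω_18^47 = ω_18^11 = -0.7660+0.6428i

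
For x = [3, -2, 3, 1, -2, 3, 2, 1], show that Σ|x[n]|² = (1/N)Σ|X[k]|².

Time domain:
Σ|x[n]|² = |3|² + |-2|² + |3|² + |1|² + |-2|² + |3|² + |2|² + |1|² = 41.0000

Frequency domain:
(1/8)Σ|X[k]|² = (1/8)(|9|² + |1.4645+2.5355i|² + |-4+1i|² + |8.5355+4.5355i|² + |3|² + |8.5355-4.5355i|² + |-4-1i|² + |1.4645-2.5355i|²) = (1/8)·328.0000 = 41.0000

Both sides agree, confirming Parseval's theorem.

Σ|x[n]|² = (1/N)Σ|X[k]|² = 41.0000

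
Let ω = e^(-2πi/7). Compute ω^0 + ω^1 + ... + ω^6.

Sum of all nth roots of unity equals 0 for n > 1 (geometric series with r ≠ 1).

0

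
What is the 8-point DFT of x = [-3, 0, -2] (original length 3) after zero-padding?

Original 3-point DFT: [-5, -2.0000-1.7321i, -2.0000+1.7321i]
Zero-padded 8-point DFT provides frequency interpolation.

DFT_8([x, 0, ...]) = [-5, -3+2i, -1, -3-2i, -5, -3+2i, -1, -3-2i]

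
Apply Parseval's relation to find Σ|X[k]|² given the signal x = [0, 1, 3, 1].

Parseval: Σ|x[n]|² = (1/N)Σ|X[k]|², so Σ|X[k]|² = N·Σ|x[n]|² = 4·11.0000

Σ|X[k]|² = N·Σ|x[n]|² = 4·11.0000 = 44.0000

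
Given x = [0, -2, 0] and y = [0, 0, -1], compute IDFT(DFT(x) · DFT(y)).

(x ⊛ y)[n] = Σ(m=0 to 2) x[m] · y[(n-m) mod 3]

Computing each output sample:
(x ⊛ y)[0] = 2
(x ⊛ y)[1] = 0
(x ⊛ y)[2] = 0

x ⊛ y = [2, 0, 0]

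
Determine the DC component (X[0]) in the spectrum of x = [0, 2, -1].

X[0] = Σ(n=0 to 2) x[n] · ω_3^0 = Σ x[n]
= (0) + (2) + (-1)

X[0] = 1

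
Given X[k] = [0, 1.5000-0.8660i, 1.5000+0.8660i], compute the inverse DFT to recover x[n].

x[n] = (1/3) Σ(k=0 to 2) X[k] · e^(2πikn/3)

Computing each x[n]:
x[0] = 1
x[1] = 0
x[2] = -1

x = [1, 0, -1]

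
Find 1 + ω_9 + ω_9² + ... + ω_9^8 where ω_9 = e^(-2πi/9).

Sum of all nth roots of unity equals 0 for n > 1 (geometric series with r ≠ 1).

0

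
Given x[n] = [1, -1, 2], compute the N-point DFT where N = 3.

X[k] = Σ(n=0 to 2) x[n] · ω_3^(nk)
where ω_3 = e^(-2πi/3)

Computing each X[k]:
X[0] = 2
X[1] = 0.5000+2.5981i
X[2] = 0.5000-2.5981i

X = [2, 0.5000+2.5981i, 0.5000-2.5981i]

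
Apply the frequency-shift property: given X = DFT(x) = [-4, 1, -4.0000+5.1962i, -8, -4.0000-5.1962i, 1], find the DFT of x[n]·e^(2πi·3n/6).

Modulation property: DFT(ω_6^(-3n)·x[n]) = X[(k-3) mod 6], so circularly shift X by 3 positions.

X[k-3] = [-8, -4.0000-5.1962i, 1, -4, 1, -4.0000+5.1962i]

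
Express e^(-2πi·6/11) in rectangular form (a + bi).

ω_11^6 = e^(-2πi·6/11)
= cos(-2π·6/11) + i·sin(-2π·6/11)
= cos(-12π/11) + i·sin(-12π/11)

ω_11^6 = cos(-12π/11) + i·sin(-12π/11) = -0.9595+0.2817i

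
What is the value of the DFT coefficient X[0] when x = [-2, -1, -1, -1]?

X[0] = Σ(n=0 to 3) x[n] · ω_4^0 = Σ x[n]
= (-2) + (-1) + (-1) + (-1)

X[0] = -5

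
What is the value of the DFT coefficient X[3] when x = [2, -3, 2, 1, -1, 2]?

X[3] = Σ(n=0 to 5) x[n] · ω_6^(3n) where ω_6 = e^(-2πi/6)
= (2)·ω_6^0 + (-3)·ω_6^3 + (2)·ω_6^6 + (1)·ω_6^9 + (-1)·ω_6^12 + (2)·ω_6^15

X[3] = 3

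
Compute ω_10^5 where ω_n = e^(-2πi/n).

ω_10^5 = e^(-2πi·5/10)
= cos(-2π·5/10) + i·sin(-2π·5/10)
= cos(-10π/10) + i·sin(-10π/10)

ω_10^5 = cos(-10π/10) + i·sin(-10π/10) = -1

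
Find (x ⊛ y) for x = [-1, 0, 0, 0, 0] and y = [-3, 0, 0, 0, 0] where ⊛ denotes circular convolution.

(x ⊛ y)[n] = Σ(m=0 to 4) x[m] · y[(n-m) mod 5]

Computing each output sample:
(x ⊛ y)[0] = 3
(x ⊛ y)[1] = 0
(x ⊛ y)[2] = 0
(x ⊛ y)[3] = 0
(x ⊛ y)[4] = 0

x ⊛ y = [3, 0, 0, 0, 0]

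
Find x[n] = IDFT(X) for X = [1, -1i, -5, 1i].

x[n] = (1/4) Σ(k=0 to 3) X[k] · e^(2πikn/4)

Computing each x[n]:
x[0] = -1
x[1] = 2
x[2] = -1
x[3] = 1

x = [-1, 2, -1, 1]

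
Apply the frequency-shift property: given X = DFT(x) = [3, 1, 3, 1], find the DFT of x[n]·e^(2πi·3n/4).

Modulation property: DFT(ω_4^(-3n)·x[n]) = X[(k-3) mod 4], so circularly shift X by 3 positions.

X[k-3] = [1, 3, 1, 3]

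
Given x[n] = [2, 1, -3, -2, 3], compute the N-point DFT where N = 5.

X[k] = Σ(n=0 to 4) x[n] · ω_5^(nk)
where ω_5 = e^(-2πi/5)

Computing each X[k]:
X[0] = 1
X[1] = 7.2812+2.4899i
X[2] = -2.7812+0.2245i
X[3] = -2.7812-0.2245i
X[4] = 7.2812-2.4899i

X = [1, 7.2812+2.4899i, -2.7812+0.2245i, -2.7812-0.2245i, 7.2812-2.4899i]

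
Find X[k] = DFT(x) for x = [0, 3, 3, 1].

X[k] = Σ(n=0 to 3) x[n] · ω_4^(nk)
where ω_4 = e^(-2πi/4)

Computing each X[k]:
X[0] = 7
X[1] = -3-2i
X[2] = -1
X[3] = -3+2i

X = [7, -3-2i, -1, -3+2i]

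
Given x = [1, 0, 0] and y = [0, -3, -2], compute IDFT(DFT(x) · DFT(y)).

(x ⊛ y)[n] = Σ(m=0 to 2) x[m] · y[(n-m) mod 3]

Computing each output sample:
(x ⊛ y)[0] = 0
(x ⊛ y)[1] = -3
(x ⊛ y)[2] = -2

x ⊛ y = [0, -3, -2]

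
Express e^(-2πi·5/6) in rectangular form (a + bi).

ω_6^5 = e^(-2πi·5/6)
= cos(-2π·5/6) + i·sin(-2π·5/6)
= cos(-10π/6) + i·sin(-10π/6)

ω_6^5 = cos(-10π/6) + i·sin(-10π/6) = 0.5000+0.8660i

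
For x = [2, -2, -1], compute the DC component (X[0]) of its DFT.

X[0] = Σ(n=0 to 2) x[n] · ω_3^0 = Σ x[n]
= (2) + (-2) + (-1)

X[0] = -1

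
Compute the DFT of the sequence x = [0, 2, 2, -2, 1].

X[k] = Σ(n=0 to 4) x[n] · ω_5^(nk)
where ω_5 = e^(-2πi/5)

Computing each X[k]:
X[0] = 3
X[1] = 0.9271-3.3022i
X[2] = -2.4271+3.2164i
X[3] = -2.4271-3.2164i
X[4] = 0.9271+3.3022i

X = [3, 0.9271-3.3022i, -2.4271+3.2164i, -2.4271-3.2164i, 0.9271+3.3022i]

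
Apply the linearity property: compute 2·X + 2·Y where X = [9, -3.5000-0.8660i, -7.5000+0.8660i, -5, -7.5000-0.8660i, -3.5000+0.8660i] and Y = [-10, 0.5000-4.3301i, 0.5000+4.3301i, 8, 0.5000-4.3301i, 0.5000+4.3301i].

By linearity: DFT(2x + 2y) = 2·DFT(x) + 2·DFT(y)
= 2·[9, -3.5000-0.8660i, -7.5000+0.8660i, -5, -7.5000-0.8660i, -3.5000+0.8660i] + 2·[-10, 0.5000-4.3301i, 0.5000+4.3301i, 8, 0.5000-4.3301i, 0.5000+4.3301i]

Computing element-wise:
Z[0] = 2·(9) + 2·(-10) = -2
Z[1] = 2·(-3.5000-0.8660i) + 2·(0.5000-4.3301i) = -6.0000-10.3922i
Z[2] = 2·(-7.5000+0.8660i) + 2·(0.5000+4.3301i) = -14.0000+10.3922i
Z[3] = 2·(-5) + 2·(8) = 6
Z[4] = 2·(-7.5000-0.8660i) + 2·(0.5000-4.3301i) = -14.0000-10.3922i
Z[5] = 2·(-3.5000+0.8660i) + 2·(0.5000+4.3301i) = -6.0000+10.3922i

DFT(2x + 2y) = 2·X + 2·Y = [-2, -6.0000-10.3922i, -14.0000+10.3922i, 6, -14.0000-10.3922i, -6.0000+10.3922i]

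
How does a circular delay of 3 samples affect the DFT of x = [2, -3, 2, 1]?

Time shift by 3: X_shifted[k] = ω_4^(3k) · X[k]
Shifted x = [-3, 2, 1, 2]

DFT(x[n-3]) = [2, -4, -6, -4]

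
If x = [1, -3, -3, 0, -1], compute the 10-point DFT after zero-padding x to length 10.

Original 5-point DFT: [-6, 2.1910+3.6655i, 3.3090-1.6776i, 3.3090+1.6776i, 2.1910-3.6655i]
Zero-padded 10-point DFT provides frequency interpolation.

DFT_10([x, 0, ...]) = [-6, -1.5451+5.2043i, 2.1910+3.6655i, 4.0451+2.0409i, 3.3090-1.6776i, 0, 3.3090+1.6776i, 4.0451-2.0409i, 2.1910-3.6655i, -1.5451-5.2043i]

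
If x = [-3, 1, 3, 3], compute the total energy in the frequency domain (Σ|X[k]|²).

Parseval: Σ|x[n]|² = (1/N)Σ|X[k]|², so Σ|X[k]|² = N·Σ|x[n]|² = 4·28.0000

Σ|X[k]|² = N·Σ|x[n]|² = 4·28.0000 = 112.0000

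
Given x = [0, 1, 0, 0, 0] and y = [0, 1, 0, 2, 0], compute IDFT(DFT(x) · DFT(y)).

(x ⊛ y)[n] = Σ(m=0 to 4) x[m] · y[(n-m) mod 5]

Computing each output sample:
(x ⊛ y)[0] = 0
(x ⊛ y)[1] = 0
(x ⊛ y)[2] = 1
(x ⊛ y)[3] = 0
(x ⊛ y)[4] = 2

x ⊛ y = [0, 0, 1, 0, 2]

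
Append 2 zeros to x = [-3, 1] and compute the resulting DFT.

Original 2-point DFT: [-2, -4]
Zero-padded 4-point DFT provides frequency interpolation.

DFT_4([x, 0, ...]) = [-2, -3-1i, -4, -3+1i]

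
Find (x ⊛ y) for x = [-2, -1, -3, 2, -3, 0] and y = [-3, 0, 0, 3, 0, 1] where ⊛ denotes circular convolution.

(x ⊛ y)[n] = Σ(m=0 to 5) x[m] · y[(n-m) mod 6]

Computing each output sample:
(x ⊛ y)[0] = 11
(x ⊛ y)[1] = -9
(x ⊛ y)[2] = 11
(x ⊛ y)[3] = -15
(x ⊛ y)[4] = 6
(x ⊛ y)[5] = -11

x ⊛ y = [11, -9, 11, -15, 6, -11]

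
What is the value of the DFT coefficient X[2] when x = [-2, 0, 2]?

X[2] = Σ(n=0 to 2) x[n] · ω_3^(2n) where ω_3 = e^(-2πi/3)
= (-2)·ω_3^0 + (0)·ω_3^2 + (2)·ω_3^4

X[2] = -3.0000-1.7321i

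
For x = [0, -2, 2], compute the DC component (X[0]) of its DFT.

X[0] = Σ(n=0 to 2) x[n] · ω_3^0 = Σ x[n]
= (0) + (-2) + (2)

X[0] = 0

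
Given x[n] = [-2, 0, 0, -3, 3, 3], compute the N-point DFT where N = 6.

X[k] = Σ(n=0 to 5) x[n] · ω_6^(nk)
where ω_6 = e^(-2πi/6)

Computing each X[k]:
X[0] = 1
X[1] = 1.0000+5.1962i
X[2] = -8
X[3] = 1
X[4] = -8
X[5] = 1.0000-5.1962i

X = [1, 1.0000+5.1962i, -8, 1, -8, 1.0000-5.1962i]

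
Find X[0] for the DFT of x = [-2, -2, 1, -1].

X[0] = Σ(n=0 to 3) x[n] · ω_4^0 = Σ x[n]
= (-2) + (-2) + (1) + (-1)

X[0] = -4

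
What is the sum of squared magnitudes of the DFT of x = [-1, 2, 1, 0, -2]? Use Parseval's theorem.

Parseval: Σ|x[n]|² = (1/N)Σ|X[k]|², so Σ|X[k]|² = N·Σ|x[n]|² = 5·10.0000

Σ|X[k]|² = N·Σ|x[n]|² = 5·10.0000 = 50.0000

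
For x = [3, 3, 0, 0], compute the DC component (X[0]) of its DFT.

X[0] = Σ(n=0 to 3) x[n] · ω_4^0 = Σ x[n]
= (3) + (3) + (0) + (0)

X[0] = 6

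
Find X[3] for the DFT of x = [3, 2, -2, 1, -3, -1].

X[3] = Σ(n=0 to 5) x[n] · ω_6^(3n) where ω_6 = e^(-2πi/6)
= (3)·ω_6^0 + (2)·ω_6^3 + (-2)·ω_6^6 + (1)·ω_6^9 + (-3)·ω_6^12 + (-1)·ω_6^15

X[3] = -4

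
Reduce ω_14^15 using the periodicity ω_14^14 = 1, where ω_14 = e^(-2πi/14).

Since ω_14^14 = 1, powers reduce modulo 14.
15 mod 14 = 1
So ω_14^15 = ω_14^1 = e^(-2πi·1/14)

ω_14^15 = ω_14^1 = 0.9010-0.4339i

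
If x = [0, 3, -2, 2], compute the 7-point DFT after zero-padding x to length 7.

Original 4-point DFT: [3, 2-1i, -7, 2+1i]
Zero-padded 7-point DFT provides frequency interpolation.

DFT_7([x, 0, ...]) = [3, 0.5136-1.2634i, 2.3814-2.2289i, -4.3949-4.8152i, -4.3949+4.8152i, 2.3814+2.2289i, 0.5136+1.2634i]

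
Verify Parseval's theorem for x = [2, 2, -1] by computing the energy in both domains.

Time domain:
Σ|x[n]|² = |2|² + |2|² + |-1|² = 9.0000

Frequency domain:
(1/3)Σ|X[k]|² = (1/3)(|3|² + |1.5000-2.5981i|² + |1.5000+2.5981i|²) = (1/3)·27.0000 = 9.0000

Both sides agree, confirming Parseval's theorem.

Σ|x[n]|² = (1/N)Σ|X[k]|² = 9.0000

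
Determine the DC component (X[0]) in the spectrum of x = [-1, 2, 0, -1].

X[0] = Σ(n=0 to 3) x[n] · ω_4^0 = Σ x[n]
= (-1) + (2) + (0) + (-1)

X[0] = 0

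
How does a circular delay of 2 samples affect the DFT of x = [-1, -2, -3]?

Time shift by 2: X_shifted[k] = ω_3^(2k) · X[k]
Shifted x = [-2, -3, -1]

DFT(x[n-2]) = [-6, 1.7321i, -1.7321i]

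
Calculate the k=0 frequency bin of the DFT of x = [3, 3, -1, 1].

X[0] = Σ(n=0 to 3) x[n] · ω_4^0 = Σ x[n]
= (3) + (3) + (-1) + (1)

X[0] = 6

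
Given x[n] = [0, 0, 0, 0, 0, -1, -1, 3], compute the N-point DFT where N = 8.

X[k] = Σ(n=0 to 7) x[n] · ω_8^(nk)
where ω_8 = e^(-2πi/8)

Computing each X[k]:
X[0] = 1
X[1] = 2.8284+0.4142i
X[2] = 1+4i
X[3] = -2.8284+2.4142i
X[4] = -3
X[5] = -2.8284-2.4142i
X[6] = 1-4i
X[7] = 2.8284-0.4142i

X = [1, 2.8284+0.4142i, 1+4i, -2.8284+2.4142i, -3, -2.8284-2.4142i, 1-4i, 2.8284-0.4142i]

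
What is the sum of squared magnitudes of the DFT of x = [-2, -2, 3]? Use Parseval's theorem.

Parseval: Σ|x[n]|² = (1/N)Σ|X[k]|², so Σ|X[k]|² = N·Σ|x[n]|² = 3·17.0000

Σ|X[k]|² = N·Σ|x[n]|² = 3·17.0000 = 51.0000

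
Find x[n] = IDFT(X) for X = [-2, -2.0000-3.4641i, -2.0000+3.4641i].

x[n] = (1/3) Σ(k=0 to 2) X[k] · e^(2πikn/3)

Computing each x[n]:
x[0] = -2
x[1] = 2
x[2] = -2

x = [-2, 2, -2]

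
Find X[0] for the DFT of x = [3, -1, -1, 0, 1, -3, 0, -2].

X[0] = Σ(n=0 to 7) x[n] · ω_8^0 = Σ x[n]
= (3) + (-1) + (-1) + (0) + (1) + (-3) + (0) + (-2)

X[0] = -3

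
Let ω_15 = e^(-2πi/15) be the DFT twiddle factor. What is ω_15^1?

ω_15^1 = e^(-2πi·1/15)
= cos(-2π·1/15) + i·sin(-2π·1/15)
= cos(-2π/15) + i·sin(-2π/15)

ω_15^1 = cos(-2π/15) + i·sin(-2π/15) = 0.9135-0.4067i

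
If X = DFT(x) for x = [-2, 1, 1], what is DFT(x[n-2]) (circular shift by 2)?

Time shift by 2: X_shifted[k] = ω_3^(2k) · X[k]
Shifted x = [1, 1, -2]

DFT(x[n-2]) = [0, 1.5000-2.5981i, 1.5000+2.5981i]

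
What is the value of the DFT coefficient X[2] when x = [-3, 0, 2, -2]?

X[2] = Σ(n=0 to 3) x[n] · ω_4^(2n) where ω_4 = e^(-2πi/4)
= (-3)·ω_4^0 + (0)·ω_4^2 + (2)·ω_4^4 + (-2)·ω_4^6

X[2] = 1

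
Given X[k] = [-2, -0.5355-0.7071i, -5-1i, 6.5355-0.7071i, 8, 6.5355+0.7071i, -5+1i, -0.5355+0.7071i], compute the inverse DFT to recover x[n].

x[n] = (1/8) Σ(k=0 to 7) X[k] · e^(2πikn/8)

Computing each x[n]:
x[0] = 1
x[1] = -2
x[2] = 2
x[3] = 0
x[4] = -2
x[5] = 0
x[6] = 2
x[7] = -3

x = [1, -2, 2, 0, -2, 0, 2, -3]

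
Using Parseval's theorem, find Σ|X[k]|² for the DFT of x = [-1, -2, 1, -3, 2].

Parseval: Σ|x[n]|² = (1/N)Σ|X[k]|², so Σ|X[k]|² = N·Σ|x[n]|² = 5·19.0000

Σ|X[k]|² = N·Σ|x[n]|² = 5·19.0000 = 95.0000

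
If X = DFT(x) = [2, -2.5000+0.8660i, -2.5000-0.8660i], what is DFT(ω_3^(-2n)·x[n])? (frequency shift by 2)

Modulation property: DFT(ω_3^(-2n)·x[n]) = X[(k-2) mod 3], so circularly shift X by 2 positions.

X[k-2] = [-2.5000+0.8660i, -2.5000-0.8660i, 2]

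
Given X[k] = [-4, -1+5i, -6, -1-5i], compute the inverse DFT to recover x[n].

x[n] = (1/4) Σ(k=0 to 3) X[k] · e^(2πikn/4)

Computing each x[n]:
x[0] = -3
x[1] = -2
x[2] = -2
x[3] = 3

x = [-3, -2, -2, 3]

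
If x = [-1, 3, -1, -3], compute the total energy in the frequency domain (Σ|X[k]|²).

Parseval: Σ|x[n]|² = (1/N)Σ|X[k]|², so Σ|X[k]|² = N·Σ|x[n]|² = 4·20.0000

Σ|X[k]|² = N·Σ|x[n]|² = 4·20.0000 = 80.0000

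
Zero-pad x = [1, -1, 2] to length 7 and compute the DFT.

Original 3-point DFT: [2, 0.5000+2.5981i, 0.5000-2.5981i]
Zero-padded 7-point DFT provides frequency interpolation.

DFT_7([x, 0, ...]) = [2, -0.0685-1.1680i, -0.5794+1.8427i, 3.1479+1.9975i, 3.1479-1.9975i, -0.5794-1.8427i, -0.0685+1.1680i]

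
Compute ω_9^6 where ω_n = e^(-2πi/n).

ω_9^6 = e^(-2πi·6/9)
= cos(-2π·6/9) + i·sin(-2π·6/9)
= cos(-12π/9) + i·sin(-12π/9)

ω_9^6 = cos(-12π/9) + i·sin(-12π/9) = -0.5000+0.8660i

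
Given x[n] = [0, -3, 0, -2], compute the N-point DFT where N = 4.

X[k] = Σ(n=0 to 3) x[n] · ω_4^(nk)
where ω_4 = e^(-2πi/4)

Computing each X[k]:
X[0] = -5
X[1] = 1i
X[2] = 5
X[3] = -1i

X = [-5, 1i, 5, -1i]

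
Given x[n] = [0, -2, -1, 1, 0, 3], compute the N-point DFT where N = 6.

X[k] = Σ(n=0 to 5) x[n] · ω_6^(nk)
where ω_6 = e^(-2πi/6)

Computing each X[k]:
X[0] = 1
X[1] = 5.1962i
X[2] = 1.0000+3.4641i
X[3] = -3
X[4] = 1.0000-3.4641i
X[5] = -5.1962i

X = [1, 5.1962i, 1.0000+3.4641i, -3, 1.0000-3.4641i, -5.1962i]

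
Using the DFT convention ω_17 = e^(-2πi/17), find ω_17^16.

ω_17^16 = e^(-2πi·16/17)
= cos(-2π·16/17) + i·sin(-2π·16/17)
= cos(-32π/17) + i·sin(-32π/17)

ω_17^16 = cos(-32π/17) + i·sin(-32π/17) = 0.9325+0.3612i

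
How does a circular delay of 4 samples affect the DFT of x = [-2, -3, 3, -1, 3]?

Time shift by 4: X_shifted[k] = ω_5^(4k) · X[k]
Shifted x = [-3, 3, -1, 3, -2]

DFT(x[n-4]) = [0, -4.3090-2.4041i, -3.1910-6.7432i, -3.1910+6.7432i, -4.3090+2.4041i]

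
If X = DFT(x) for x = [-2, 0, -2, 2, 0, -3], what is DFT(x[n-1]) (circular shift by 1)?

Time shift by 1: X_shifted[k] = ω_6^(1k) · X[k]
Shifted x = [-3, -2, 0, -2, 2, 0]

DFT(x[n-1]) = [-5, -3.0000+3.4641i, -5, 3, -5, -3.0000-3.4641i]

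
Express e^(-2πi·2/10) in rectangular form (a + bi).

ω_10^2 = e^(-2πi·2/10)
= cos(-2π·2/10) + i·sin(-2π·2/10)
= cos(-4π/10) + i·sin(-4π/10)

ω_10^2 = cos(-4π/10) + i·sin(-4π/10) = 0.3090-0.9511i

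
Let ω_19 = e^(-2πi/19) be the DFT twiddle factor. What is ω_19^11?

ω_19^11 = e^(-2πi·11/19)
= cos(-2π·11/19) + i·sin(-2π·11/19)
= cos(-22π/19) + i·sin(-22π/19)

ω_19^11 = cos(-22π/19) + i·sin(-22π/19) = -0.8795+0.4759i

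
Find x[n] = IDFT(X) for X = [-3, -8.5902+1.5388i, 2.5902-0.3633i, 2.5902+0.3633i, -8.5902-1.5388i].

x[n] = (1/5) Σ(k=0 to 4) X[k] · e^(2πikn/5)

Computing each x[n]:
x[0] = -3
x[1] = -3
x[2] = 2
x[3] = 3
x[4] = -2

x = [-3, -3, 2, 3, -2]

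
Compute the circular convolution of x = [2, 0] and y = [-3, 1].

(x ⊛ y)[n] = Σ(m=0 to 1) x[m] · y[(n-m) mod 2]

Computing each output sample:
(x ⊛ y)[0] = -6
(x ⊛ y)[1] = 2

x ⊛ y = [-6, 2]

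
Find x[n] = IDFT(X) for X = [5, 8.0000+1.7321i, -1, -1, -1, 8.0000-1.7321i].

x[n] = (1/6) Σ(k=0 to 5) X[k] · e^(2πikn/6)

Computing each x[n]:
x[0] = 3
x[1] = 2
x[2] = -1
x[3] = -2
x[4] = 0
x[5] = 3

x = [3, 2, -1, -2, 0, 3]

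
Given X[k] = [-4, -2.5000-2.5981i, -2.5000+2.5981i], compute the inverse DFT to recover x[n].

x[n] = (1/3) Σ(k=0 to 2) X[k] · e^(2πikn/3)

Computing each x[n]:
x[0] = -3
x[1] = 1
x[2] = -2

x = [-3, 1, -2]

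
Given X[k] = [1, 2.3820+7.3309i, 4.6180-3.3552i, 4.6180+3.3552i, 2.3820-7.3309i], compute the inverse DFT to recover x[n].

x[n] = (1/5) Σ(k=0 to 4) X[k] · e^(2πikn/5)

Computing each x[n]:
x[0] = 3
x[1] = -3
x[2] = -3
x[3] = 3
x[4] = 1

x = [3, -3, -3, 3, 1]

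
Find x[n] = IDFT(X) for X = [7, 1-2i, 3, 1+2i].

x[n] = (1/4) Σ(k=0 to 3) X[k] · e^(2πikn/4)

Computing each x[n]:
x[0] = 3
x[1] = 2
x[2] = 2
x[3] = 0

x = [3, 2, 2, 0]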